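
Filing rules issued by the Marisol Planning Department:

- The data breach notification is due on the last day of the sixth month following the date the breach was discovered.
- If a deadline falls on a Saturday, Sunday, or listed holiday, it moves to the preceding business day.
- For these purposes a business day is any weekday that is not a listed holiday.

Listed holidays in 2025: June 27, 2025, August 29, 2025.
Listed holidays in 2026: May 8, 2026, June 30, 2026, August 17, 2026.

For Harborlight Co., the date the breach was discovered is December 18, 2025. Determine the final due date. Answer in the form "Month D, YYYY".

June 29, 2026

The sixth month after December 18, 2025 is June 2026, whose last day is June 30, 2026.
June 30, 2026 is a listed holiday; the preceding business day is June 29, 2026 (Monday).
So the filing is due June 29, 2026.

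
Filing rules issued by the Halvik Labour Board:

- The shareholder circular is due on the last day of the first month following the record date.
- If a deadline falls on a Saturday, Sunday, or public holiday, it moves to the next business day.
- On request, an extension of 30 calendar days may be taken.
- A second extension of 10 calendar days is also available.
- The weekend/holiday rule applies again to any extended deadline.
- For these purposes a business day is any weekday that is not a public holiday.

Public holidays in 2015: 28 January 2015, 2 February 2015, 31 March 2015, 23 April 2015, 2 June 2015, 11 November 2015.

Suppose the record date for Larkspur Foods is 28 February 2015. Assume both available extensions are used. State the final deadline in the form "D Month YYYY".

1 month after 28 February 2015 is March 2015; that month ends on 31 March 2015.
31 March 2015 falls on a listed holiday. Rolling to the next business day gives 1 April 2015, a Wednesday.
With the 30-day extension, 1 April 2015 becomes 1 May 2015.
1 May 2015 falls on a Friday, which is a business day, so no adjustment is needed.
The 10-calendar-day extension moves the deadline from 1 May 2015 to 11 May 2015.
Since 11 May 2015 is a Monday and not a holiday, the date is unchanged.
Deadline: 11 May 2015.

11 May 2015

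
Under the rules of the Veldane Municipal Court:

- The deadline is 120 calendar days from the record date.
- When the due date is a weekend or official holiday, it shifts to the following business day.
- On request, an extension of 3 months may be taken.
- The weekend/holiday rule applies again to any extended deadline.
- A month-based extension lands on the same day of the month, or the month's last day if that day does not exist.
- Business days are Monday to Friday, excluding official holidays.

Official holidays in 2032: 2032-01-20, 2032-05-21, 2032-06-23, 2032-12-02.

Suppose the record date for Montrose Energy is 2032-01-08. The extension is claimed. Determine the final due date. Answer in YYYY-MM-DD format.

2032-08-09

From 2032-01-08, 120 calendar days later is 2032-05-07.
Since 2032-05-07 is a Friday and not a holiday, the date is unchanged.
The 3 months extension carries 2032-05-07 to 2032-08-07.
2032-08-07 is a Saturday, so it moves to the next business day, 2032-08-09 (Monday).
The final due date is 2032-08-09.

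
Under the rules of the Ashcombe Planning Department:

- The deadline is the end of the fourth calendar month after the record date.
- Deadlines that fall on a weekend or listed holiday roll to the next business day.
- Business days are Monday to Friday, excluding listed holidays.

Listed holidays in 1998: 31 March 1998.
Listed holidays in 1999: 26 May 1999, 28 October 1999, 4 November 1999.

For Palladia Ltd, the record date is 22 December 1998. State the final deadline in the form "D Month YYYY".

30 April 1999

The fourth month after 22 December 1998 is April 1999, whose last day is 30 April 1999.
30 April 1999 (Friday) is already a business day.
The final due date is 30 April 1999.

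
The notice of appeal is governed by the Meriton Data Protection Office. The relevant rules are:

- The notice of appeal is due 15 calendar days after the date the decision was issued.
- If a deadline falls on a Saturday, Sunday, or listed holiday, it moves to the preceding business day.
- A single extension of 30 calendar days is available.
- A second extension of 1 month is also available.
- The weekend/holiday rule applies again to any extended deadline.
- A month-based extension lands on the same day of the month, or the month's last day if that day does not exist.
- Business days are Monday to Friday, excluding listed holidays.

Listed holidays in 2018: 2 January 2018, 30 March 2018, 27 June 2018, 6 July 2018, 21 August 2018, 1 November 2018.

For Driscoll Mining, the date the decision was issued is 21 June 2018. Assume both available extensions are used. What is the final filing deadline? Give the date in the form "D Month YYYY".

Trigger date 21 June 2018 + 15 calendar days = 6 July 2018.
6 July 2018 falls on a listed holiday. Rolling to the preceding business day gives 5 July 2018, a Thursday.
With the 30-day extension, 5 July 2018 becomes 4 August 2018.
Because 4 August 2018 is a Saturday, the deadline becomes 3 August 2018 (Friday).
Applying the 1 month extension: 1 month after 3 August 2018 is 3 September 2018.
3 September 2018 is a Monday and not a listed holiday, so it stands.
The final due date is 3 September 2018.

3 September 2018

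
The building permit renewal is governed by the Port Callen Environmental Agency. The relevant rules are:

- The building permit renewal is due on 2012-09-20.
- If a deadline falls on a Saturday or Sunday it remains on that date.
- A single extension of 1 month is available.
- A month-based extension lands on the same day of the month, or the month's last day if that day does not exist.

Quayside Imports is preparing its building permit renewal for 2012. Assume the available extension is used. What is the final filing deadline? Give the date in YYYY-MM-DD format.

The stated deadline is 2012-09-20.
2012-09-20 falls on a Thursday. The rules make no weekend/holiday allowance, so it remains 2012-09-20.
The 1 month extension carries 2012-09-20 to 2012-10-20.
2012-10-20 falls on a Saturday. The rules make no weekend/holiday allowance, so it remains 2012-10-20.
The final due date is 2012-10-20.

2012-10-20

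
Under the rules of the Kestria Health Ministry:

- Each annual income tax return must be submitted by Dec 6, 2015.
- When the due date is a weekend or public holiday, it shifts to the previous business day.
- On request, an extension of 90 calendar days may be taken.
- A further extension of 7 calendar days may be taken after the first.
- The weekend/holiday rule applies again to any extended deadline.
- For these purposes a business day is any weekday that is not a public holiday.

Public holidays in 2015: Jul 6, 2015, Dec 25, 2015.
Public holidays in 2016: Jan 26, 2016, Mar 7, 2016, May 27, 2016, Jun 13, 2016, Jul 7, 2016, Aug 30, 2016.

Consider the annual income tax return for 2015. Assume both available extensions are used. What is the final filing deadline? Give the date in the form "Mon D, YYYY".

Start from the fixed due date, Dec 6, 2015.
Dec 6, 2015 is a Sunday, so it moves to the preceding business day, Dec 4, 2015 (Friday).
Add the 90 calendar-day extension to Dec 4, 2015: Mar 3, 2016.
Mar 3, 2016 (Thursday) is already a business day.
Applying the 7-calendar-day extension: Mar 3, 2016 + 7 days = Mar 10, 2016.
Mar 10, 2016 falls on a Thursday, which is a business day, so no adjustment is needed.
The final due date is Mar 10, 2016.

Mar 10, 2016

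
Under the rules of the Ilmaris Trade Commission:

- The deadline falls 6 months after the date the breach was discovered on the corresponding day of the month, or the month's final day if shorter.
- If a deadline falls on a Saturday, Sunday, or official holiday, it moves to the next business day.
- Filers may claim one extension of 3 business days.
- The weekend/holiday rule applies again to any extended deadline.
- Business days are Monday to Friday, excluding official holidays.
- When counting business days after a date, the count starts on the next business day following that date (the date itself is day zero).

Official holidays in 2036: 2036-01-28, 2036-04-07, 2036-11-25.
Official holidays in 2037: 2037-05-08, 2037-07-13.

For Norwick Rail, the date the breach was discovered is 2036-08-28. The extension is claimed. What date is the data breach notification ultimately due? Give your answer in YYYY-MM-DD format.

2037-03-05

Moving 6 months forward from 2036-08-28 on the corresponding day gives 2037-02-28.
2037-02-28 is a Saturday, so it moves to the next business day, 2037-03-02 (Monday).
Applying the 3-business-day extension: 3 business days after 2037-03-02 is 2037-03-05.
2037-03-05 (Thursday) is already a business day.
So the filing is due 2037-03-05.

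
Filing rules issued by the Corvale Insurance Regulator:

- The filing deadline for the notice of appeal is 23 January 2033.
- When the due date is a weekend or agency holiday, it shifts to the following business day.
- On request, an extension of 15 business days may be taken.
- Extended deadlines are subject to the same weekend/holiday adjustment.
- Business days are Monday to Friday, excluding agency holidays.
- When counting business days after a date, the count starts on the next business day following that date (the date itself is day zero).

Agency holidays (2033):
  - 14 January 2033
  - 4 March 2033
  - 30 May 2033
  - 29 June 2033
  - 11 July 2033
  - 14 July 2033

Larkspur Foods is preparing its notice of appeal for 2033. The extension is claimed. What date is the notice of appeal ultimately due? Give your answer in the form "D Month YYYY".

14 February 2033

The stated deadline is 23 January 2033.
23 January 2033 is a Sunday, so it moves to the next business day, 24 January 2033 (Monday).
Counting 15 further business days from 24 January 2033 reaches 14 February 2033.
Since 14 February 2033 is a Monday and not a holiday, the date is unchanged.
Final deadline: 14 February 2033.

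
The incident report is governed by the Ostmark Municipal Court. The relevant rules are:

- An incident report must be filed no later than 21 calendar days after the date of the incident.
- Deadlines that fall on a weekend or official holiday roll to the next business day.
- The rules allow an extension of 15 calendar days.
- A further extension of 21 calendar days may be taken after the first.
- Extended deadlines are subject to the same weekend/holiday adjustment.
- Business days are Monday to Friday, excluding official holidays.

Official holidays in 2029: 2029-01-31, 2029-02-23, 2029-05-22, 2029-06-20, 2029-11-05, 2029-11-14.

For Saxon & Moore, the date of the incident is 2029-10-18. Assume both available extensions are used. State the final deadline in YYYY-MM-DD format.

From 2029-10-18, 21 calendar days later is 2029-11-08.
2029-11-08 is a Thursday and not a listed holiday, so it stands.
Applying the 15-calendar-day extension: 2029-11-08 + 15 days = 2029-11-23.
Since 2029-11-23 is a Friday and not a holiday, the date is unchanged.
With the 21-day extension, 2029-11-23 becomes 2029-12-14.
2029-12-14 (Friday) is already a business day.
The final due date is 2029-12-14.

2029-12-14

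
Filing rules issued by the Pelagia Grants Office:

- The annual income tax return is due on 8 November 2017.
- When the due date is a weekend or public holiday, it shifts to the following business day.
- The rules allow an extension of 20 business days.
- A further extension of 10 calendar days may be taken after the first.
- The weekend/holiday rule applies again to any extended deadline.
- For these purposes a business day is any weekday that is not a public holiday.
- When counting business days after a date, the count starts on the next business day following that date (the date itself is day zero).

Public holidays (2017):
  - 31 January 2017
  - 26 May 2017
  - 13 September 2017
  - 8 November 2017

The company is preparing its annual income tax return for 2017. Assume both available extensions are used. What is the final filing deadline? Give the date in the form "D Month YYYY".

Start from the fixed due date, 8 November 2017.
8 November 2017 falls on a listed holiday. Rolling to the next business day gives 9 November 2017, a Thursday.
Applying the 20-business-day extension: 20 business days after 9 November 2017 is 7 December 2017.
7 December 2017 is a Thursday and not a listed holiday, so it stands.
Applying the 10-calendar-day extension: 7 December 2017 + 10 days = 17 December 2017.
17 December 2017 falls on a Sunday. Rolling to the next business day gives 18 December 2017, a Monday.
The final due date is 18 December 2017.

18 December 2017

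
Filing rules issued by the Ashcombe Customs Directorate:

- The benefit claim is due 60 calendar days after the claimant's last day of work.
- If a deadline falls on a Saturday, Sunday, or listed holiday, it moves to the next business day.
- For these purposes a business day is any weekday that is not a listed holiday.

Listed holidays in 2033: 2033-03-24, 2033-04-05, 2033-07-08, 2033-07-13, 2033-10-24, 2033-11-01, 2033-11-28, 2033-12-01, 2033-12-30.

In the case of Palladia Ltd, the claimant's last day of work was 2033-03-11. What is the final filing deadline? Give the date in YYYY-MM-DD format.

Trigger date 2033-03-11 + 60 calendar days = 2033-05-10.
2033-05-10 is a Tuesday and not a listed holiday, so it stands.
Final deadline: 2033-05-10.

2033-05-10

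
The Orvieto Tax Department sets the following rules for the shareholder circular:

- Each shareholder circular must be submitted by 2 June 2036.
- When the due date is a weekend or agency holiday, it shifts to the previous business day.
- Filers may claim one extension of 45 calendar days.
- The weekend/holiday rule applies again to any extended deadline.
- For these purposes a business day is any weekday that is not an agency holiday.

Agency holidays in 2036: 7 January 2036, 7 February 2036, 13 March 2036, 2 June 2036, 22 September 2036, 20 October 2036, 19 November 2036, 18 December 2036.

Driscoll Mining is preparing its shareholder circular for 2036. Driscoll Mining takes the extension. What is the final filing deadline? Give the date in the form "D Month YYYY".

The statutory due date is 2 June 2036.
2 June 2036 falls on a listed holiday. Rolling to the preceding business day gives 30 May 2036, a Friday.
The 45-calendar-day extension moves the deadline from 30 May 2036 to 14 July 2036.
14 July 2036 falls on a Monday, which is a business day, so no adjustment is needed.
Deadline: 14 July 2036.

14 July 2036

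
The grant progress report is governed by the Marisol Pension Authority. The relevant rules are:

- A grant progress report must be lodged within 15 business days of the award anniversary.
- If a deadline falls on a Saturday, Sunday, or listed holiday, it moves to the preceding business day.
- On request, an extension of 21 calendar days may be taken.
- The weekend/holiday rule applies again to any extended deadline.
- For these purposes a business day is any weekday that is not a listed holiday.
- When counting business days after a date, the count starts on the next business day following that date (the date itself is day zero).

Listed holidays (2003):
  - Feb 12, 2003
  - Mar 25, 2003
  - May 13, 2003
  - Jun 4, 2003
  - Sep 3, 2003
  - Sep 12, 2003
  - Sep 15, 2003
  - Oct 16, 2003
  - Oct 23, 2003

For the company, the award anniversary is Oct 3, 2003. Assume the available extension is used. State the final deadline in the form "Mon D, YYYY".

15 business days after Oct 3, 2003, excluding weekends and holidays, is Oct 28, 2003.
Since Oct 28, 2003 is a Tuesday and not a holiday, the date is unchanged.
Applying the 21-calendar-day extension: Oct 28, 2003 + 21 days = Nov 18, 2003.
Nov 18, 2003 is a Tuesday and not a listed holiday, so it stands.
The final due date is Nov 18, 2003.

Nov 18, 2003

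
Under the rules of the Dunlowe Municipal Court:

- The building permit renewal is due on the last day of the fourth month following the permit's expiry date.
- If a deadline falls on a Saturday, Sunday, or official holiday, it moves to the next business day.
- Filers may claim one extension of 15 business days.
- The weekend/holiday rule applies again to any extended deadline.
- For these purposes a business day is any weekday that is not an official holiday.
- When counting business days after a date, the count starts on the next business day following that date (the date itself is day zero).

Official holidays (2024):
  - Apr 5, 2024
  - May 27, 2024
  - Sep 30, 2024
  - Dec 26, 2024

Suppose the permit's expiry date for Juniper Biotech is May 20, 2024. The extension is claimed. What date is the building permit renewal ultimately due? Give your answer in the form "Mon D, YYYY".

4 months after May 20, 2024 is September 2024; that month ends on Sep 30, 2024.
Sep 30, 2024 is a listed holiday, so it moves to the next business day, Oct 1, 2024 (Tuesday).
Counting 15 further business days from Oct 1, 2024 reaches Oct 22, 2024.
Oct 22, 2024 falls on a Tuesday, which is a business day, so no adjustment is needed.
So the filing is due Oct 22, 2024.

Oct 22, 2024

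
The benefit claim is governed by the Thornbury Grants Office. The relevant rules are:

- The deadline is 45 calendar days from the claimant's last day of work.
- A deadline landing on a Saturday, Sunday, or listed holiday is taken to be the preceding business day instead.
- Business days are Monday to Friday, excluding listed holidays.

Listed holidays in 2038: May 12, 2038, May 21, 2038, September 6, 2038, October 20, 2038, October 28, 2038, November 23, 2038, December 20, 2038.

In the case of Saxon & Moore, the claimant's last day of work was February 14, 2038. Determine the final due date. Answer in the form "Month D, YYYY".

March 31, 2038

45 calendar days after February 14, 2038 is March 31, 2038.
March 31, 2038 falls on a Wednesday, which is a business day, so no adjustment is needed.
Final deadline: March 31, 2038.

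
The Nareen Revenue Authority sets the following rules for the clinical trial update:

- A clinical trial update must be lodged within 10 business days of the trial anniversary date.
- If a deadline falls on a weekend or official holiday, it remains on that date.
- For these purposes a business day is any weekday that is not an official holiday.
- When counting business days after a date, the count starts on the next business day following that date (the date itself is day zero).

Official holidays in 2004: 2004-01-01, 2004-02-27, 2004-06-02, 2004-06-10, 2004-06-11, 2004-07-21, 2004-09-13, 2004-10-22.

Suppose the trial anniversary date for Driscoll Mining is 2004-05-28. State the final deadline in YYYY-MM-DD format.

2004-06-16

Counting 10 business days after 2004-05-28 (skipping weekends and listed holidays) reaches 2004-06-16.
2004-06-16 is a Wednesday; no weekend or holiday adjustment applies.
So the filing is due 2004-06-16.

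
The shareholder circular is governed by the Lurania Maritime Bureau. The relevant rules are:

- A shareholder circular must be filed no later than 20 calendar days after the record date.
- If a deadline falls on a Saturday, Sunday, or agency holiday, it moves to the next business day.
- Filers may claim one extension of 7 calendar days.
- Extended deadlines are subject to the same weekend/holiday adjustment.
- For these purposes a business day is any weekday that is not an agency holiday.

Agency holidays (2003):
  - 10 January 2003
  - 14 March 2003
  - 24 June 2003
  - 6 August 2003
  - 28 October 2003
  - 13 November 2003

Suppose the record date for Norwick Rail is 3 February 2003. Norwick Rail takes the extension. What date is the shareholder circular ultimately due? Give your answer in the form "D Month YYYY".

3 March 2003

Adding 20 calendar days to 3 February 2003 gives 23 February 2003.
23 February 2003 is a Sunday, so it moves to the next business day, 24 February 2003 (Monday).
Add the 7 calendar-day extension to 24 February 2003: 3 March 2003.
Since 3 March 2003 is a Monday and not a holiday, the date is unchanged.
Final deadline: 3 March 2003.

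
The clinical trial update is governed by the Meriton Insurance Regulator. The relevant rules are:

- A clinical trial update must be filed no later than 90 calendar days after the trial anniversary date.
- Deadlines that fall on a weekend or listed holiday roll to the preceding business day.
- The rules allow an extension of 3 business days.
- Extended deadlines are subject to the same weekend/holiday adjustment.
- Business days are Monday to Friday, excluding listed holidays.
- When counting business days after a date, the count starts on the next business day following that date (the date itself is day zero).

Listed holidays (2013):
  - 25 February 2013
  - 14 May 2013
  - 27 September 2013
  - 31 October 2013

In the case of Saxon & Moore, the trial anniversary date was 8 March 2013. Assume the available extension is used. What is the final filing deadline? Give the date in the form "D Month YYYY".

11 June 2013

90 calendar days after 8 March 2013 is 6 June 2013.
6 June 2013 is a Thursday and not a listed holiday, so it stands.
The 3-business-day extension runs from 6 June 2013 to 11 June 2013.
11 June 2013 falls on a Tuesday, which is a business day, so no adjustment is needed.
So the filing is due 11 June 2013.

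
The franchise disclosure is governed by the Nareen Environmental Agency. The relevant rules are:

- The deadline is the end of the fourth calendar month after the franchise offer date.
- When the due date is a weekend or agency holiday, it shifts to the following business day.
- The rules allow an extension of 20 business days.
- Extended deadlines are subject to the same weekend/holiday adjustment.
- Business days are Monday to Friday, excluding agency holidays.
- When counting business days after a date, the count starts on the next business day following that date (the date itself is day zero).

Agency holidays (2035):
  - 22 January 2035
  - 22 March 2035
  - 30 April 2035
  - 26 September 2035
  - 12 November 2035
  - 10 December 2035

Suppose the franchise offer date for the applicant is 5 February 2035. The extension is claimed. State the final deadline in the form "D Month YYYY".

The fourth month after 5 February 2035 is June 2035, whose last day is 30 June 2035.
30 June 2035 falls on a Saturday. Rolling to the next business day gives 2 July 2035, a Monday.
Counting 20 further business days from 2 July 2035 reaches 30 July 2035.
30 July 2035 (Monday) is already a business day.
Final deadline: 30 July 2035.

30 July 2035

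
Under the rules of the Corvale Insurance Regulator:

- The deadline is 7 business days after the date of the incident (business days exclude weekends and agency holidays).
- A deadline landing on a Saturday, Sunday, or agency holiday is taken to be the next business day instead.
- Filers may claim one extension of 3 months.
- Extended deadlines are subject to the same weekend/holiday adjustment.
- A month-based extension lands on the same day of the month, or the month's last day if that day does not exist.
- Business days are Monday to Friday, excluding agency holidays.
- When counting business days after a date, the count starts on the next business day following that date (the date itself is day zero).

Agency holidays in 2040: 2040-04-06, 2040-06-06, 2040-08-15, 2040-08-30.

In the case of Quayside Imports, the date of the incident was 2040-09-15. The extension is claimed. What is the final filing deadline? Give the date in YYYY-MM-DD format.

2040-12-25

Counting 7 business days after 2040-09-15 (skipping weekends and listed holidays) reaches 2040-09-25.
2040-09-25 is a Tuesday and not a listed holiday, so it stands.
Applying the 3 months extension: 3 months after 2040-09-25 is 2040-12-25.
Since 2040-12-25 is a Tuesday and not a holiday, the date is unchanged.
The final due date is 2040-12-25.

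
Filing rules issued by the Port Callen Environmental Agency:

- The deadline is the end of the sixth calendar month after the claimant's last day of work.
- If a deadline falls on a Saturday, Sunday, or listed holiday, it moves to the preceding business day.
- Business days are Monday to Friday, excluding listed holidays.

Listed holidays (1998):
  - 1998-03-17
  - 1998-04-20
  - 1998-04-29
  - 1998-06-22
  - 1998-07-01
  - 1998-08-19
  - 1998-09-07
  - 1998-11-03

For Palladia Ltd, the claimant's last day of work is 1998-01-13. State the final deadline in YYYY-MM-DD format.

6 months after 1998-01-13 falls in July 1998; the last day of that month is 1998-07-31.
1998-07-31 (Friday) is already a business day.
The final due date is 1998-07-31.

1998-07-31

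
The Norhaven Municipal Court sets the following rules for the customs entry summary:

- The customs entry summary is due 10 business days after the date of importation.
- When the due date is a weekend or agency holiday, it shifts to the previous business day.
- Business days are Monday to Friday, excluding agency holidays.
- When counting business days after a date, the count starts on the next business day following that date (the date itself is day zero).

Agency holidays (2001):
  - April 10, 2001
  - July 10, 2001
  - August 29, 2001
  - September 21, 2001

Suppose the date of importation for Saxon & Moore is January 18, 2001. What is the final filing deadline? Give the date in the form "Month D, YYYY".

10 business days after January 18, 2001, excluding weekends and holidays, is February 1, 2001.
February 1, 2001 falls on a Thursday, which is a business day, so no adjustment is needed.
Final deadline: February 1, 2001.

February 1, 2001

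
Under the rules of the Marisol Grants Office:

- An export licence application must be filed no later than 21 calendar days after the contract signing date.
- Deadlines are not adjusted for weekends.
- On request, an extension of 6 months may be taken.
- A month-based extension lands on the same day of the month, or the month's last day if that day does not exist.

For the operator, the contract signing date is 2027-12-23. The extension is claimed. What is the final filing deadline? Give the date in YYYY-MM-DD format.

From 2027-12-23, 21 calendar days later is 2028-01-13.
2028-01-13 falls on a Thursday. The rules make no weekend/holiday allowance, so it remains 2028-01-13.
The 6 months extension carries 2028-01-13 to 2028-07-13.
2028-07-13 falls on a Thursday. The rules make no weekend/holiday allowance, so it remains 2028-07-13.
The final due date is 2028-07-13.

2028-07-13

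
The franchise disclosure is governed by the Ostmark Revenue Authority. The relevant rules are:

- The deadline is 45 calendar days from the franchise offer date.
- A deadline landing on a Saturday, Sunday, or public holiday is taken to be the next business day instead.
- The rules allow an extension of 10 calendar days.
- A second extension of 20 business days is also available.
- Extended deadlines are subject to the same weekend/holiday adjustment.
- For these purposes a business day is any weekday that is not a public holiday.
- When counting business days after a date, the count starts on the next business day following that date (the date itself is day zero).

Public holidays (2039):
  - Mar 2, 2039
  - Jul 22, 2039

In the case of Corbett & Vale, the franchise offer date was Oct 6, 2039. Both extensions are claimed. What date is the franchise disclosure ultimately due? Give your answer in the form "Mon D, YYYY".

45 calendar days after Oct 6, 2039 is Nov 20, 2039.
Nov 20, 2039 falls on a Sunday. Rolling to the next business day gives Nov 21, 2039, a Monday.
With the 10-day extension, Nov 21, 2039 becomes Dec 1, 2039.
Dec 1, 2039 (Thursday) is already a business day.
The 20-business-day extension runs from Dec 1, 2039 to Dec 29, 2039.
Dec 29, 2039 falls on a Thursday, which is a business day, so no adjustment is needed.
So the filing is due Dec 29, 2039.

Dec 29, 2039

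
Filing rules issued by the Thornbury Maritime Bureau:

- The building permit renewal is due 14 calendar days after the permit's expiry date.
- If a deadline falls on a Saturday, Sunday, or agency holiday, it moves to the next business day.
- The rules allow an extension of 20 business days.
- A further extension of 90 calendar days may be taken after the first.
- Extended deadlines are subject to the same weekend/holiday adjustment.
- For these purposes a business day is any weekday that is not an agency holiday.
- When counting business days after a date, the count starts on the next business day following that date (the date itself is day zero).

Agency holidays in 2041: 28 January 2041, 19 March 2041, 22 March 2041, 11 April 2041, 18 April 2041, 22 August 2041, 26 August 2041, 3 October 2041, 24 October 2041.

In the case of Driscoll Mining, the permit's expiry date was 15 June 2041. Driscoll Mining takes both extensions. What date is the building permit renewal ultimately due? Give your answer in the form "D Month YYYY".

28 October 2041

From 15 June 2041, 14 calendar days later is 29 June 2041.
29 June 2041 falls on a Saturday. Rolling to the next business day gives 1 July 2041, a Monday.
The 20-business-day extension runs from 1 July 2041 to 29 July 2041.
29 July 2041 (Monday) is already a business day.
Applying the 90-calendar-day extension: 29 July 2041 + 90 days = 27 October 2041.
27 October 2041 is a Sunday, so it moves to the next business day, 28 October 2041 (Monday).
Final deadline: 28 October 2041.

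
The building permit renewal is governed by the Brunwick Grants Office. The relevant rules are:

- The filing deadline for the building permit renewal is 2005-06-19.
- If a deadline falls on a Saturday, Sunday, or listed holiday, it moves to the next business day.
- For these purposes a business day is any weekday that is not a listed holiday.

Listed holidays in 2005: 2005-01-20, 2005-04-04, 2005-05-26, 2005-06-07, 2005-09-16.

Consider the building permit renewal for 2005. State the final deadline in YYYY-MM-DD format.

The statutory due date is 2005-06-19.
2005-06-19 falls on a Sunday. Rolling to the next business day gives 2005-06-20, a Monday.
Final deadline: 2005-06-20.

2005-06-20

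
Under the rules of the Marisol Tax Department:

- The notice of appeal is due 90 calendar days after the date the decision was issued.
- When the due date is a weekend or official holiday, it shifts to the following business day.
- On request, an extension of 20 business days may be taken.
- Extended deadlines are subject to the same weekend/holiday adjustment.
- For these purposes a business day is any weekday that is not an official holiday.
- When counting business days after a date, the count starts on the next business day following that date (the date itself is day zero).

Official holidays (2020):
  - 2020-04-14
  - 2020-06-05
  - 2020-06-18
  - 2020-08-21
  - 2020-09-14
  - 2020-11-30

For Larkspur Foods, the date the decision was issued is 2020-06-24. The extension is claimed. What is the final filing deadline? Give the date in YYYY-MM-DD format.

2020-10-20

90 calendar days after 2020-06-24 is 2020-09-22.
Since 2020-09-22 is a Tuesday and not a holiday, the date is unchanged.
Counting 20 further business days from 2020-09-22 reaches 2020-10-20.
2020-10-20 (Tuesday) is already a business day.
So the filing is due 2020-10-20.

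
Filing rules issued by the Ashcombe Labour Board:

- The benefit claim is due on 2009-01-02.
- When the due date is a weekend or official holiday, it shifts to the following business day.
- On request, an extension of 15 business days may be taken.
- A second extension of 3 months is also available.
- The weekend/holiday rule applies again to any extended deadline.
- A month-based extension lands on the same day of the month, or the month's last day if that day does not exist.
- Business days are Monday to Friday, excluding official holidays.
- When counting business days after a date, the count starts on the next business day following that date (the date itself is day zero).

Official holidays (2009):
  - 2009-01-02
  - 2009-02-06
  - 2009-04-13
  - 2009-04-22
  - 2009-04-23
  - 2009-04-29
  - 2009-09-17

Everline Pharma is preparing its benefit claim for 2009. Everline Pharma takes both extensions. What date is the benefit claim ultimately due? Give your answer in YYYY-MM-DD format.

2009-04-27

The stated deadline is 2009-01-02.
2009-01-02 is a listed holiday, so it moves to the next business day, 2009-01-05 (Monday).
Counting 15 further business days from 2009-01-05 reaches 2009-01-26.
2009-01-26 is a Monday and not a listed holiday, so it stands.
Applying the 3 months extension: 3 months after 2009-01-26 is 2009-04-26.
2009-04-26 is a Sunday, so it moves to the next business day, 2009-04-27 (Monday).
So the filing is due 2009-04-27.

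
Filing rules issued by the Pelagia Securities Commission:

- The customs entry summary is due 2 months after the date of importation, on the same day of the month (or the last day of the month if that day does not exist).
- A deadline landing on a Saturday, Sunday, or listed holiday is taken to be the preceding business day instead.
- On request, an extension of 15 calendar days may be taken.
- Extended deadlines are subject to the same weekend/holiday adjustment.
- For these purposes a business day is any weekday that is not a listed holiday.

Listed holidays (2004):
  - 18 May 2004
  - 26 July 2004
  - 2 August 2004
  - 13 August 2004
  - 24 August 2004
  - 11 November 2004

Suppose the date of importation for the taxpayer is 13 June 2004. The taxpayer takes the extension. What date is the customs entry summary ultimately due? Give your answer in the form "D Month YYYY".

2 months from 13 June 2004 is 13 August 2004.
Because 13 August 2004 is a listed holiday, the deadline becomes 12 August 2004 (Thursday).
Applying the 15-calendar-day extension: 12 August 2004 + 15 days = 27 August 2004.
27 August 2004 (Friday) is already a business day.
Final deadline: 27 August 2004.

27 August 2004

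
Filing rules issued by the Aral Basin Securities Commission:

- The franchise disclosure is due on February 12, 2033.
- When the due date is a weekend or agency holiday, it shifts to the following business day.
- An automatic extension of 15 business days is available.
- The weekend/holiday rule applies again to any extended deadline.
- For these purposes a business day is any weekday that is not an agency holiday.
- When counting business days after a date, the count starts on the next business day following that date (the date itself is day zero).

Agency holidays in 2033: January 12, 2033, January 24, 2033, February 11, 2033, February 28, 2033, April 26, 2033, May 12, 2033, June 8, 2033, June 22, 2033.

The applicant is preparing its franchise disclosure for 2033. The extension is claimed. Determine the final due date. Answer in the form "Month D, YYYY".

March 8, 2033

Start from the fixed due date, February 12, 2033.
February 12, 2033 falls on a Saturday. Rolling to the next business day gives February 14, 2033, a Monday.
The 15-business-day extension runs from February 14, 2033 to March 8, 2033.
March 8, 2033 is a Tuesday and not a listed holiday, so it stands.
Deadline: March 8, 2033.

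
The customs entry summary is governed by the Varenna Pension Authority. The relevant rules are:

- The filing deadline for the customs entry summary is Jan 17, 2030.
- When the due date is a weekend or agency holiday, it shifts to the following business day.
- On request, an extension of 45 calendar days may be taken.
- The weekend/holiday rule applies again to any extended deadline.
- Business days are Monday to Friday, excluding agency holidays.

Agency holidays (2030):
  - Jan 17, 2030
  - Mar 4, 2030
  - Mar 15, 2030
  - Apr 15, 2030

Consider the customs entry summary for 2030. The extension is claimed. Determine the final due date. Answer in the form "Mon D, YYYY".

The statutory due date is Jan 17, 2030.
Jan 17, 2030 is a listed holiday; the next business day is Jan 18, 2030 (Friday).
With the 45-day extension, Jan 18, 2030 becomes Mar 4, 2030.
Mar 4, 2030 is a listed holiday; the next business day is Mar 5, 2030 (Tuesday).
So the filing is due Mar 5, 2030.

Mar 5, 2030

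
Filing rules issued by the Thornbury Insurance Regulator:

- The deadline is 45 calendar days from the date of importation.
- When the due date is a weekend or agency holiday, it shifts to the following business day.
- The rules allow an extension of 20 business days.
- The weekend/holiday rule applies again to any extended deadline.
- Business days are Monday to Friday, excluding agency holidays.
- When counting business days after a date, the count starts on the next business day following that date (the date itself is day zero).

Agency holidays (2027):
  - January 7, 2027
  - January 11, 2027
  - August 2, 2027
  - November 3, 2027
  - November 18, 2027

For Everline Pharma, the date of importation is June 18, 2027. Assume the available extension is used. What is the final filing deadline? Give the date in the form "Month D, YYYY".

August 31, 2027

45 calendar days after June 18, 2027 is August 2, 2027.
Because August 2, 2027 is a listed holiday, the deadline becomes August 3, 2027 (Tuesday).
Counting 20 further business days from August 3, 2027 reaches August 31, 2027.
August 31, 2027 falls on a Tuesday, which is a business day, so no adjustment is needed.
Deadline: August 31, 2027.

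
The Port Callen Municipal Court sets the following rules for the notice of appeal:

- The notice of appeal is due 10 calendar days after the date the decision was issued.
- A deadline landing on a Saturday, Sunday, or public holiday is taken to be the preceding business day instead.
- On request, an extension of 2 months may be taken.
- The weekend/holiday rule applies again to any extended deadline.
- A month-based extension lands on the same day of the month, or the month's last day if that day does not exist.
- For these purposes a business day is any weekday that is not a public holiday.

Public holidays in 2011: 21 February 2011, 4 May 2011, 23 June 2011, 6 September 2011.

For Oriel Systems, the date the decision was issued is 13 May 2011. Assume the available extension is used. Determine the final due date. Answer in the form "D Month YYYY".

22 July 2011

Trigger date 13 May 2011 + 10 calendar days = 23 May 2011.
Since 23 May 2011 is a Monday and not a holiday, the date is unchanged.
Add 2 months to 23 May 2011: 23 July 2011.
23 July 2011 is a Saturday; the preceding business day is 22 July 2011 (Friday).
So the filing is due 22 July 2011.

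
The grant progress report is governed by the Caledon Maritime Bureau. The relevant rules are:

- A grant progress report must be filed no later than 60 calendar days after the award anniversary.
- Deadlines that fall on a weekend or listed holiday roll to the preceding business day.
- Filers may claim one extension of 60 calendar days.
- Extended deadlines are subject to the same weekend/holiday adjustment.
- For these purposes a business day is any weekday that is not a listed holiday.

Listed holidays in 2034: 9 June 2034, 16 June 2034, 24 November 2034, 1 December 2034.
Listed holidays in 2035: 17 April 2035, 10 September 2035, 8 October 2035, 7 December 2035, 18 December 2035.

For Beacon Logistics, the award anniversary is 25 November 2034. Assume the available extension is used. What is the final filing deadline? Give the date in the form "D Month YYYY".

23 March 2035

From 25 November 2034, 60 calendar days later is 24 January 2035.
24 January 2035 (Wednesday) is already a business day.
The 60-calendar-day extension moves the deadline from 24 January 2035 to 25 March 2035.
25 March 2035 is a Sunday; the preceding business day is 23 March 2035 (Friday).
Deadline: 23 March 2035.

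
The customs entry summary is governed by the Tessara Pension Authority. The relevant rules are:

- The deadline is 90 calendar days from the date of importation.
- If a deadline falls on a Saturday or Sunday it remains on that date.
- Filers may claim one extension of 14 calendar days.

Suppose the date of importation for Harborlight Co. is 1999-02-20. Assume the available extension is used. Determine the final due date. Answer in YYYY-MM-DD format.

1999-06-04

Trigger date 1999-02-20 + 90 calendar days = 1999-05-21.
1999-05-21 is a Friday; no weekend or holiday adjustment applies.
The 14-calendar-day extension moves the deadline from 1999-05-21 to 1999-06-04.
No adjustment is made for weekends or holidays, so 1999-06-04 stands.
Deadline: 1999-06-04.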